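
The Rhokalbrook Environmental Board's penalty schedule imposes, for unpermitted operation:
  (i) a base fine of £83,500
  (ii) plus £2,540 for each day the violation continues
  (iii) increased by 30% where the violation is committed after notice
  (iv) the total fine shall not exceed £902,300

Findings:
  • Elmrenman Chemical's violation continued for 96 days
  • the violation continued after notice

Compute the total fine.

Per-day component: 96 × £2,540 = £243,840
Base plus per-day: £83,500 + £243,840 = £327,340
Enhancement: 30% of £327,340 = £98,202
Enhanced fine: £327,340 + £98,202 = £425,542
Cap at £902,300: £425,542 is within the cap, no reduction.

Civil penalty: £425,542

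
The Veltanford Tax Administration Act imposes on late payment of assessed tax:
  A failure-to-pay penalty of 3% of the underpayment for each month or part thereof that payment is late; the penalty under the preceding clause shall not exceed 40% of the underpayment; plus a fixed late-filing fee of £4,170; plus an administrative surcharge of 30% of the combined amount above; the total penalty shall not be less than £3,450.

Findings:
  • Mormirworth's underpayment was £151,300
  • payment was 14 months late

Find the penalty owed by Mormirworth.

£84,097

Accrued rate: 3% × 14 = 42%, capped at 40% → 40%
Failure-to-pay penalty: 40% of £151,300 = £60,520
Penalty before surcharge: £60,520 + £4,170 = £64,690
Administrative surcharge: 30% of £64,690 = £19,407
Total penalty: £64,690 + £19,407 = £84,097
Minimum £3,450: £84,097 meets the minimum, no increase.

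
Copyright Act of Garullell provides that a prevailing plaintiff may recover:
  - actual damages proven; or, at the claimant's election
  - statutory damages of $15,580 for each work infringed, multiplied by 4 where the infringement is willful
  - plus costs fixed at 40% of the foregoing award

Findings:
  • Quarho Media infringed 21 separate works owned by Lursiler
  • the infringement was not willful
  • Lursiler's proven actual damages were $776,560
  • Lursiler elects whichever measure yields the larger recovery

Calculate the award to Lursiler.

$1,087,184

Statutory damages: 21 × $15,580 = $327,180
Infringement not willful: no ×4 enhancement.
Greater of actual damages ($776,560) or statutory damages ($327,180): $776,560
Costs: 40% of $776,560 = $310,624
Award plus costs: $776,560 + $310,624 = $1,087,184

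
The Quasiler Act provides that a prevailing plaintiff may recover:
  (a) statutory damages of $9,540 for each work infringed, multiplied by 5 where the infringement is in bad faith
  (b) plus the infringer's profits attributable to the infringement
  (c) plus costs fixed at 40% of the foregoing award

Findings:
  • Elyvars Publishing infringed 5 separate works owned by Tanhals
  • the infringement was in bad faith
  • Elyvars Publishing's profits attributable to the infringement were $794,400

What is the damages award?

$1,446,060

Statutory damages: 5 × $9,540 = $47,700
Multiplied by 5: 5 × $47,700 = $238,500
Combined award: $238,500 + $794,400 = $1,032,900
Costs: 40% of $1,032,900 = $413,160
Award plus costs: $1,032,900 + $413,160 = $1,446,060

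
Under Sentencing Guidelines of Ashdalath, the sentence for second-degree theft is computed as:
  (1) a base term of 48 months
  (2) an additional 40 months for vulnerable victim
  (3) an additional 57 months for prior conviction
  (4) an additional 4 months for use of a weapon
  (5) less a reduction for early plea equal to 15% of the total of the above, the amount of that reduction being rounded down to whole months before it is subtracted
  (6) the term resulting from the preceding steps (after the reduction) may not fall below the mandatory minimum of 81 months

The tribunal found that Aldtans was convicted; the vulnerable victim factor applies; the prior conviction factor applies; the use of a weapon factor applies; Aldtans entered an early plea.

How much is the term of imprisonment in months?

127 months

Vulnerable victim enhancement: +40 months
Prior conviction enhancement: +57 months
Use of a weapon enhancement: +4 months
Adjusted term: 48 months + 40 months + 57 months + 4 months = 149 months
Early plea reduction: 15% of 149 months = 22 months (rounded down)
After reduction: 149 − 22 = 127 months
Minimum 81 months: 127 months meets the minimum, no increase.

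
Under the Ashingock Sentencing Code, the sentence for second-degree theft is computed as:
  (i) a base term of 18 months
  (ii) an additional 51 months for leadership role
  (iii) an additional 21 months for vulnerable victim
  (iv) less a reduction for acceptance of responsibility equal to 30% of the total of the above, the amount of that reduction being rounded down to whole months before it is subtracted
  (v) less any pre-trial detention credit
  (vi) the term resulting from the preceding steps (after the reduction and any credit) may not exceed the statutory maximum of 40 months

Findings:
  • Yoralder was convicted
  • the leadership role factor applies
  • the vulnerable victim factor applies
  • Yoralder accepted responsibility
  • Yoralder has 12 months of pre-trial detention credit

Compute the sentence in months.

Leadership role enhancement: +51 months
Vulnerable victim enhancement: +21 months
Adjusted term: 18 months + 51 months + 21 months = 90 months
Acceptance of responsibility reduction: 30% of 90 months = 27 months (rounded down)
After reduction: 90 − 27 = 63 months
Less pre-trial detention credit: 63 months − 12 months = 51 months
Cap at 40 months: 51 months exceeds the cap → 40 months

40 months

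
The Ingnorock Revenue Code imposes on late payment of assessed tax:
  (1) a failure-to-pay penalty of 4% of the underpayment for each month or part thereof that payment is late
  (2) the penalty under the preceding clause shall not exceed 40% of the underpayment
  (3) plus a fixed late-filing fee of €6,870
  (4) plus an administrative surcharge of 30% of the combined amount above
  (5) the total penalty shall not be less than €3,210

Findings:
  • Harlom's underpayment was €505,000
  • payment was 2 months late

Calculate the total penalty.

Accrued rate: 4% × 2 = 8%, capped at 40% → 8%
Failure-to-pay penalty: 8% of €505,000 = €40,400
Penalty before surcharge: €40,400 + €6,870 = €47,270
Administrative surcharge: 30% of €47,270 = €14,181
Total penalty: €47,270 + €14,181 = €61,451
Minimum €3,210: €61,451 meets the minimum, no increase.

Penalty: €61,451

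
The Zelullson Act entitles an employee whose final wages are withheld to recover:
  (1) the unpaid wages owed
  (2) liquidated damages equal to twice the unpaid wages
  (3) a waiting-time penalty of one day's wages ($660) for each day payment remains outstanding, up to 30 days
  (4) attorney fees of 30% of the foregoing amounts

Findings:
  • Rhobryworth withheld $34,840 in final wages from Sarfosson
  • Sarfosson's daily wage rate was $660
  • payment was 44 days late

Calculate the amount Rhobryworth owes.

Doubled: 2 × $34,840 = $69,680
Penalty days: min(44, 30) = 30
Waiting-time penalty: 30 × $660 = $19,800
Subtotal: $34,840 + $69,680 + $19,800 = $124,320
Attorney fees: 30% of $124,320 = $37,296
Total award: $124,320 + $37,296 = $161,616

Total award: $161,616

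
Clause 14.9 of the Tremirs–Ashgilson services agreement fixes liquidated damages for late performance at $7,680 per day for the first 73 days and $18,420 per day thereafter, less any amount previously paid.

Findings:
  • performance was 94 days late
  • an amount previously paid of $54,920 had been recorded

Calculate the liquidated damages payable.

$892,540

First 73 days: 73 × $7,680 = $560,640
Remaining days: (94 − 73) × $18,420 = $386,820
Accrued per-day damages: $560,640 + $386,820 = $947,460
Less amount previously paid: $947,460 − $54,920 = $892,540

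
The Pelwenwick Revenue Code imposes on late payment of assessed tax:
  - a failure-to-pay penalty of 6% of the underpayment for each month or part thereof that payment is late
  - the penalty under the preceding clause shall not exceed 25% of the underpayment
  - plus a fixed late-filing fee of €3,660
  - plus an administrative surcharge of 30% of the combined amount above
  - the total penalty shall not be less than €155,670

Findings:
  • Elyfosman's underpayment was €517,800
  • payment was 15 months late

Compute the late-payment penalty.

Accrued rate: 6% × 15 = 90%, capped at 25% → 25%
Failure-to-pay penalty: 25% of €517,800 = €129,450
Penalty before surcharge: €129,450 + €3,660 = €133,110
Administrative surcharge: 30% of €133,110 = €39,933
Total penalty: €133,110 + €39,933 = €173,043
Minimum €155,670: €173,043 meets the minimum, no increase.

€173,043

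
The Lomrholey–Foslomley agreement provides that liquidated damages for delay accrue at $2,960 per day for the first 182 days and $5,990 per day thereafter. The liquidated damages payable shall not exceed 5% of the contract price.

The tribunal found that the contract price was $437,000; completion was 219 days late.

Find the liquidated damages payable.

First 182 days: 182 × $2,960 = $538,720
Remaining days: (219 − 182) × $5,990 = $221,630
Accrued per-day damages: $538,720 + $221,630 = $760,350
Cap: 5% of $437,000 = $21,850
Cap at $21,850: $760,350 exceeds the cap → $21,850

$21,850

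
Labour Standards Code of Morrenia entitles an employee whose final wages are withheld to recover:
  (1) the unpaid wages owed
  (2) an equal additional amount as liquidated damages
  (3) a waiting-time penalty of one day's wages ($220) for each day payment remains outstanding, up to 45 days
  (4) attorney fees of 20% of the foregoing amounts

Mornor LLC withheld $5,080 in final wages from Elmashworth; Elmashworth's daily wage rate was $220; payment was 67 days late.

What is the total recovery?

Liquidated damages (equal amount): $5,080
Penalty days: min(67, 45) = 45
Waiting-time penalty: 45 × $220 = $9,900
Subtotal: $5,080 + $5,080 + $9,900 = $20,060
Attorney fees: 20% of $20,060 = $4,012
Total award: $20,060 + $4,012 = $24,072

$24,072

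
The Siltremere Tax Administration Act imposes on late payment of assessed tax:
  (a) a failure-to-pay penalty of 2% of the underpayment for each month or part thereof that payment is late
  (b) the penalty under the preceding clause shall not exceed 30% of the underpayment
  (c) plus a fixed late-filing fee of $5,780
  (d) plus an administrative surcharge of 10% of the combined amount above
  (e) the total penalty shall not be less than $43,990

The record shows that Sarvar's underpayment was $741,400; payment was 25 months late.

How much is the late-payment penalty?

Accrued rate: 2% × 25 = 50%, capped at 30% → 30%
Failure-to-pay penalty: 30% of $741,400 = $222,420
Penalty before surcharge: $222,420 + $5,780 = $228,200
Administrative surcharge: 10% of $228,200 = $22,820
Total penalty: $228,200 + $22,820 = $251,020
Minimum $43,990: $251,020 meets the minimum, no increase.

$251,020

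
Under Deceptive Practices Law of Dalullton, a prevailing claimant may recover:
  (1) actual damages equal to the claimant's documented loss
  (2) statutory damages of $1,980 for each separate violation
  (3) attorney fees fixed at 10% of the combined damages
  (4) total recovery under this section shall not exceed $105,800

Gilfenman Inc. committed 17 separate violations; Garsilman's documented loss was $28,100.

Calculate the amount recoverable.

$67,936

Statutory damages: 17 × $1,980 = $33,660
Combined damages: $28,100 + $33,660 = $61,760
Attorney fees: 10% of $61,760 = $6,176
Total before cap: $61,760 + $6,176 = $67,936
Cap at $105,800: $67,936 is within the cap, no reduction.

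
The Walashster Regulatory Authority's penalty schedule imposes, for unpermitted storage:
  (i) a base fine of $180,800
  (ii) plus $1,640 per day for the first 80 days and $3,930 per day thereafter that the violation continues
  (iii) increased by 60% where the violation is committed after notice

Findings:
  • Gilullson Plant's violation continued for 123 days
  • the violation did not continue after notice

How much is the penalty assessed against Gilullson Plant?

$480,990

First 80 days: 80 × $1,640 = $131,200
Remaining days: (123 − 80) × $3,930 = $168,990
Per-day component: $131,200 + $168,990 = $300,190
Base plus per-day: $180,800 + $300,190 = $480,990
The violation did not continue after notice: no 60% increase.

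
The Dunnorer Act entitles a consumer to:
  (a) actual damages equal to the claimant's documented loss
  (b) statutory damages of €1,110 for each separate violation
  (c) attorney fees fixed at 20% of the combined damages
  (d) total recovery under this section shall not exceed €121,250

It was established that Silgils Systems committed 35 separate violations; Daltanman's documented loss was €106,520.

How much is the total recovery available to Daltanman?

Statutory damages: 35 × €1,110 = €38,850
Combined damages: €106,520 + €38,850 = €145,370
Attorney fees: 20% of €145,370 = €29,074
Total before cap: €145,370 + €29,074 = €174,444
Cap at €121,250: €174,444 exceeds the cap → €121,250

€121,250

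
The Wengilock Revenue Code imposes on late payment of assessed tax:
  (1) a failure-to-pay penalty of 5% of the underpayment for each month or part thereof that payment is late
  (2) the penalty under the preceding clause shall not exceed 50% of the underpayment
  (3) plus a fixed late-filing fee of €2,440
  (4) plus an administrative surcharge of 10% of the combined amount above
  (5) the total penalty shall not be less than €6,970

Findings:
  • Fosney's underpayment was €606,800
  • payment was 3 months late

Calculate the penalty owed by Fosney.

€102,806

Accrued rate: 5% × 3 = 15%, capped at 50% → 15%
Failure-to-pay penalty: 15% of €606,800 = €91,020
Penalty before surcharge: €91,020 + €2,440 = €93,460
Administrative surcharge: 10% of €93,460 = €9,346
Total penalty: €93,460 + €9,346 = €102,806
Minimum €6,970: €102,806 meets the minimum, no increase.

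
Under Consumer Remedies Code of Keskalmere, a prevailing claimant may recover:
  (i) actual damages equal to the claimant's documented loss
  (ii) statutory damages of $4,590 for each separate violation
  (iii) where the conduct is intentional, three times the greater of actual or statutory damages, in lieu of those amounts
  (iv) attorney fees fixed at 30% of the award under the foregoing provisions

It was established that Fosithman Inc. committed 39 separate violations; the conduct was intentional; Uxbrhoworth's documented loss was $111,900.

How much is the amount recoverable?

Statutory damages: 39 × $4,590 = $179,010
Greater of actual damages ($111,900) or statutory damages ($179,010): $179,010
Trebled: 3 × $179,010 = $537,030
Attorney fees: 30% of $537,030 = $161,109
Total recovery: $537,030 + $161,109 = $698,139

Total recovery: $698,139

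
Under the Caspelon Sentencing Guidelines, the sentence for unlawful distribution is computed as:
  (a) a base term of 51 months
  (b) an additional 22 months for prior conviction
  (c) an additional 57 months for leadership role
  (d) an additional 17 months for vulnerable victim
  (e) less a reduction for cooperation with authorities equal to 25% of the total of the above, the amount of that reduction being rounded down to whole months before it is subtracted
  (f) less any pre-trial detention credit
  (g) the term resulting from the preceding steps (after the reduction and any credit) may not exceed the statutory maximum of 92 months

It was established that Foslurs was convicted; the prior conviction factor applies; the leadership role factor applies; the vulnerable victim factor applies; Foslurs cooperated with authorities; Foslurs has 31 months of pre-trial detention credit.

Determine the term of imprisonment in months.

80 months

Prior conviction enhancement: +22 months
Leadership role enhancement: +57 months
Vulnerable victim enhancement: +17 months
Adjusted term: 51 months + 22 months + 57 months + 17 months = 147 months
Cooperation with authorities reduction: 25% of 147 months = 36 months (rounded down)
After reduction: 147 − 36 = 111 months
Less pre-trial detention credit: 111 months − 31 months = 80 months
Cap at 92 months: 80 months is within the cap, no reduction.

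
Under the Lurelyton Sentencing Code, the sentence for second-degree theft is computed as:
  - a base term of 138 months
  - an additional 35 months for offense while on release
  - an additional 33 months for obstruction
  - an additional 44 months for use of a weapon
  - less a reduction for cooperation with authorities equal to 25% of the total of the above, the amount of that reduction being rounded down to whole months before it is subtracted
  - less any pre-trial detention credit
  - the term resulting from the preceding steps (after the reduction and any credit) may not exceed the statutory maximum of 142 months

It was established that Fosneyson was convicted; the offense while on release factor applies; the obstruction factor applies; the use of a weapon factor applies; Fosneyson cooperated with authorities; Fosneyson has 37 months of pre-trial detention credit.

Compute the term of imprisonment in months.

Offense while on release enhancement: +35 months
Obstruction enhancement: +33 months
Use of a weapon enhancement: +44 months
Adjusted term: 138 months + 35 months + 33 months + 44 months = 250 months
Cooperation with authorities reduction: 25% of 250 months = 62 months (rounded down)
After reduction: 250 − 62 = 188 months
Less pre-trial detention credit: 188 months − 37 months = 151 months
Cap at 142 months: 151 months exceeds the cap → 142 months

142 months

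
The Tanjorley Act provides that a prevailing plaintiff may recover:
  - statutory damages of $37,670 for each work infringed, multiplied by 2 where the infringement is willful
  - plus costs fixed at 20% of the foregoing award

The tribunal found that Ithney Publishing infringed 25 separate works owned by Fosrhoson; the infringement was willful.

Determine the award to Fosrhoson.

Statutory damages: 25 × $37,670 = $941,750
Doubled: 2 × $941,750 = $1,883,500
Costs: 20% of $1,883,500 = $376,700
Award plus costs: $1,883,500 + $376,700 = $2,260,200

$2,260,200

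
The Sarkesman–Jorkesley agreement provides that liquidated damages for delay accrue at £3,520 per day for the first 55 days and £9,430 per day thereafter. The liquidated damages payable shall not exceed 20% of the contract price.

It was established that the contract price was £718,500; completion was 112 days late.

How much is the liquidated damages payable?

£143,700

First 55 days: 55 × £3,520 = £193,600
Remaining days: (112 − 55) × £9,430 = £537,510
Accrued per-day damages: £193,600 + £537,510 = £731,110
Cap: 20% of £718,500 = £143,700
Cap at £143,700: £731,110 exceeds the cap → £143,700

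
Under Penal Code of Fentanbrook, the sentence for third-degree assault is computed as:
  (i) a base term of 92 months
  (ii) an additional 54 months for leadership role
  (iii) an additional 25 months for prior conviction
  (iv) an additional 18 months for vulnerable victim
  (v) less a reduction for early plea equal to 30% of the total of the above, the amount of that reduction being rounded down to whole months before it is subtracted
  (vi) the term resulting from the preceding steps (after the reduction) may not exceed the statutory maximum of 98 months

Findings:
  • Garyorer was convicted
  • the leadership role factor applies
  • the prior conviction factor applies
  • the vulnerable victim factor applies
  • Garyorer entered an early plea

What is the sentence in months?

Leadership role enhancement: +54 months
Prior conviction enhancement: +25 months
Vulnerable victim enhancement: +18 months
Adjusted term: 92 months + 54 months + 25 months + 18 months = 189 months
Early plea reduction: 30% of 189 months = 56 months (rounded down)
After reduction: 189 − 56 = 133 months
Cap at 98 months: 133 months exceeds the cap → 98 months

98 months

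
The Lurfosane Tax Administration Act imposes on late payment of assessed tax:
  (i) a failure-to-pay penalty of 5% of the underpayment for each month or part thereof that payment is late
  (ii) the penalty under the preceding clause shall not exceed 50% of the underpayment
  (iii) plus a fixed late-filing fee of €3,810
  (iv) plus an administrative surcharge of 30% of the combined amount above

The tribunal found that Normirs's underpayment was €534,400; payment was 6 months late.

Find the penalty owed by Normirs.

€213,369

Accrued rate: 5% × 6 = 30%, capped at 50% → 30%
Failure-to-pay penalty: 30% of €534,400 = €160,320
Penalty before surcharge: €160,320 + €3,810 = €164,130
Administrative surcharge: 30% of €164,130 = €49,239
Total penalty: €164,130 + €49,239 = €213,369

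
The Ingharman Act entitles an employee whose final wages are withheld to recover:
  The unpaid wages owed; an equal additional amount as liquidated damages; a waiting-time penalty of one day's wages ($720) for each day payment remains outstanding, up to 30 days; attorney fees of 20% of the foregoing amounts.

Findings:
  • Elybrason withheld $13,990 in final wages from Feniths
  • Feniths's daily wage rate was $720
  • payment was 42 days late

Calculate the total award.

$59,496

Liquidated damages (equal amount): $13,990
Penalty days: min(42, 30) = 30
Waiting-time penalty: 30 × $720 = $21,600
Subtotal: $13,990 + $13,990 + $21,600 = $49,580
Attorney fees: 20% of $49,580 = $9,916
Total award: $49,580 + $9,916 = $59,496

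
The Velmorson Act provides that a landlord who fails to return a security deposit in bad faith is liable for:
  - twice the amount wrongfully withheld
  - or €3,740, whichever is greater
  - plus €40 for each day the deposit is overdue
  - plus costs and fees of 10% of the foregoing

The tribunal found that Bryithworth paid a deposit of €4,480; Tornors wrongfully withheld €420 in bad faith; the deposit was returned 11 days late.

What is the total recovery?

Doubled: 2 × €420 = €840
Minimum €3,740: €840 is below the minimum → €3,740
Late-return penalty: 11 × €40 = €440
Damages plus late penalty: €3,740 + €440 = €4,180
Costs and fees: 10% of €4,180 = €418
Total recovery: €4,180 + €418 = €4,598

Recovery: €4,598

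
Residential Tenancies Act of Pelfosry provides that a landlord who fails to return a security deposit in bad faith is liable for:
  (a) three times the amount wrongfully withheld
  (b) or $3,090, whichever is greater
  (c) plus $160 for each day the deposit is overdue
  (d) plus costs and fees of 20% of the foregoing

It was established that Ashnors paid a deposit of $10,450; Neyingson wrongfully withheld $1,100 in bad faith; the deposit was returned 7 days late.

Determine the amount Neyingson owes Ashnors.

Recovery: $5,304

Trebled: 3 × $1,100 = $3,300
Minimum $3,090: $3,300 meets the minimum, no increase.
Late-return penalty: 7 × $160 = $1,120
Damages plus late penalty: $3,300 + $1,120 = $4,420
Costs and fees: 20% of $4,420 = $884
Total recovery: $4,420 + $884 = $5,304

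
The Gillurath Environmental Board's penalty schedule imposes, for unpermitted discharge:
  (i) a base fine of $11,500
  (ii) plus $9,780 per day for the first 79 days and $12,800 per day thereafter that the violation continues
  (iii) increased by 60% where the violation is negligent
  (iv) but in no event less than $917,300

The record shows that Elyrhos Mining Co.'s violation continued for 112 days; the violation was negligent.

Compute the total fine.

Civil penalty: $1,930,432

First 79 days: 79 × $9,780 = $772,620
Remaining days: (112 − 79) × $12,800 = $422,400
Per-day component: $772,620 + $422,400 = $1,195,020
Base plus per-day: $11,500 + $1,195,020 = $1,206,520
Enhancement: 60% of $1,206,520 = $723,912
Enhanced fine: $1,206,520 + $723,912 = $1,930,432
Minimum $917,300: $1,930,432 meets the minimum, no increase.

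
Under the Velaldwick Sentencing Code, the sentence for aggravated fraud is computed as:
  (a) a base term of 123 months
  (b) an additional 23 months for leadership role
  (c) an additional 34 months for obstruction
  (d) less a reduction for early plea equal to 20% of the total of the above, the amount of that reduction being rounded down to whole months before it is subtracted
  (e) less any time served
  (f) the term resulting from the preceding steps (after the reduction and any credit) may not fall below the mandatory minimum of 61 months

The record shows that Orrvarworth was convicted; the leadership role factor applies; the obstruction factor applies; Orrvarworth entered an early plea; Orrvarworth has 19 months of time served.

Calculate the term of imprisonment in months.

Leadership role enhancement: +23 months
Obstruction enhancement: +34 months
Adjusted term: 123 months + 23 months + 34 months = 180 months
Early plea reduction: 20% of 180 months = 36 months (rounded down)
After reduction: 180 − 36 = 144 months
Less time served: 144 months − 19 months = 125 months
Minimum 61 months: 125 months meets the minimum, no increase.

125 months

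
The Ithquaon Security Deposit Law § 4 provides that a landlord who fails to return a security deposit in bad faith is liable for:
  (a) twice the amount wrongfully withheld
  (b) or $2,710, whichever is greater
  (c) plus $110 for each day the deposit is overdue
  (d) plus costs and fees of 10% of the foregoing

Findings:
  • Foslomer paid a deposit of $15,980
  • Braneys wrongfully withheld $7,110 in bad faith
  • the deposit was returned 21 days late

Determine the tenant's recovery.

$18,183

Doubled: 2 × $7,110 = $14,220
Minimum $2,710: $14,220 meets the minimum, no increase.
Late-return penalty: 21 × $110 = $2,310
Damages plus late penalty: $14,220 + $2,310 = $16,530
Costs and fees: 10% of $16,530 = $1,653
Total recovery: $16,530 + $1,653 = $18,183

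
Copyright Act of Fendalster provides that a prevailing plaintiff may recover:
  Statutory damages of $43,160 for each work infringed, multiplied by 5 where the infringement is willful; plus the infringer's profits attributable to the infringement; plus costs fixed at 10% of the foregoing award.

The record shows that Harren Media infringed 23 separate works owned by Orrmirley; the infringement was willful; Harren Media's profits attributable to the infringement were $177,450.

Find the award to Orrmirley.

Statutory damages: 23 × $43,160 = $992,680
Multiplied by 5: 5 × $992,680 = $4,963,400
Combined award: $4,963,400 + $177,450 = $5,140,850
Costs: 10% of $5,140,850 = $514,085
Award plus costs: $5,140,850 + $514,085 = $5,654,935

$5,654,935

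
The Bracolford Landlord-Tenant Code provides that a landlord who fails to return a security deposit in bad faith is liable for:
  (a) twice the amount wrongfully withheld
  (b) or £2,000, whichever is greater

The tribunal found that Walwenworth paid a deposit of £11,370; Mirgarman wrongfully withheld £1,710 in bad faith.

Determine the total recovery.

Doubled: 2 × £1,710 = £3,420
Minimum £2,000: £3,420 meets the minimum, no increase.

£3,420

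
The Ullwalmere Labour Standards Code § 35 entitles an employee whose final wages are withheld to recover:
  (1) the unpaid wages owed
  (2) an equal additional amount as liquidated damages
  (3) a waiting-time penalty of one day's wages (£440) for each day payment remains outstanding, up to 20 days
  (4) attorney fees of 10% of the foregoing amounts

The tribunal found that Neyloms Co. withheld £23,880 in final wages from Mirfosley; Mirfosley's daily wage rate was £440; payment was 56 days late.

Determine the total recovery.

£62,216

Liquidated damages (equal amount): £23,880
Penalty days: min(56, 20) = 20
Waiting-time penalty: 20 × £440 = £8,800
Subtotal: £23,880 + £23,880 + £8,800 = £56,560
Attorney fees: 10% of £56,560 = £5,656
Total award: £56,560 + £5,656 = £62,216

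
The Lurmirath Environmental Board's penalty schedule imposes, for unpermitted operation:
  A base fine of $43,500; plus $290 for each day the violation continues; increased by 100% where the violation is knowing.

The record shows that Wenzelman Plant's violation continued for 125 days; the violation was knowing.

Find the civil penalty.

$159,500

Per-day component: 125 × $290 = $36,250
Base plus per-day: $43,500 + $36,250 = $79,750
Enhancement: 100% of $79,750 = $79,750
Enhanced fine: $79,750 + $79,750 = $159,500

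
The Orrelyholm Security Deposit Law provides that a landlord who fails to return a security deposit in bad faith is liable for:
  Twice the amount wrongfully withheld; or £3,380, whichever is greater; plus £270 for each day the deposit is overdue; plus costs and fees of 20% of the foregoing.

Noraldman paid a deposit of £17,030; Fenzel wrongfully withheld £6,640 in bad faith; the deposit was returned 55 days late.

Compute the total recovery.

Doubled: 2 × £6,640 = £13,280
Minimum £3,380: £13,280 meets the minimum, no increase.
Late-return penalty: 55 × £270 = £14,850
Damages plus late penalty: £13,280 + £14,850 = £28,130
Costs and fees: 20% of £28,130 = £5,626
Total recovery: £28,130 + £5,626 = £33,756

£33,756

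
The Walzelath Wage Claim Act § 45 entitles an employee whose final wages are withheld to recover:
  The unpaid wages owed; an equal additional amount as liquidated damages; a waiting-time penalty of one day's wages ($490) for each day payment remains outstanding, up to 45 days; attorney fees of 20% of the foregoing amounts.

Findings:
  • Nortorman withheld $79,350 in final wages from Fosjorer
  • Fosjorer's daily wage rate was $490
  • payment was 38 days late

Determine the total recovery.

Liquidated damages (equal amount): $79,350
Penalty days: min(38, 45) = 38
Waiting-time penalty: 38 × $490 = $18,620
Subtotal: $79,350 + $79,350 + $18,620 = $177,320
Attorney fees: 20% of $177,320 = $35,464
Total award: $177,320 + $35,464 = $212,784

$212,784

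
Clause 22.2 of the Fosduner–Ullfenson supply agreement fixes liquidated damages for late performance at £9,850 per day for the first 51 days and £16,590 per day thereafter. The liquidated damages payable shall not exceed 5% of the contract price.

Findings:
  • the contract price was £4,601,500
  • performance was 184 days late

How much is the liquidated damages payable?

First 51 days: 51 × £9,850 = £502,350
Remaining days: (184 − 51) × £16,590 = £2,206,470
Accrued per-day damages: £502,350 + £2,206,470 = £2,708,820
Cap: 5% of £4,601,500 = £230,075
Cap at £230,075: £2,708,820 exceeds the cap → £230,075

£230,075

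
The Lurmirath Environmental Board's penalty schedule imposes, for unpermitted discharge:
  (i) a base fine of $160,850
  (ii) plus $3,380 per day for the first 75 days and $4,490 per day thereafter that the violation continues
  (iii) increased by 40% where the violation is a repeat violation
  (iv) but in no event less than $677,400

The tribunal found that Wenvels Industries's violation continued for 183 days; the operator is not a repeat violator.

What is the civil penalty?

$899,270

First 75 days: 75 × $3,380 = $253,500
Remaining days: (183 − 75) × $4,490 = $484,920
Per-day component: $253,500 + $484,920 = $738,420
Base plus per-day: $160,850 + $738,420 = $899,270
The operator is not a repeat violator: no 40% increase.
Minimum $677,400: $899,270 meets the minimum, no increase.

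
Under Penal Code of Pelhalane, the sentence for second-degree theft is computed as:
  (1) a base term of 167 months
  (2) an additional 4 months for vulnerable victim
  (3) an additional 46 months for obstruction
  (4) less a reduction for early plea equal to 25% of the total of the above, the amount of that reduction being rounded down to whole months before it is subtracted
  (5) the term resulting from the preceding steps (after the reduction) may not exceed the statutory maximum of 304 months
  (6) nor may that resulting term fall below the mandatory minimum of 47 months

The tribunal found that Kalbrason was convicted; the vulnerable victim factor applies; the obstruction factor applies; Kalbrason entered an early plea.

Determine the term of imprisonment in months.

Vulnerable victim enhancement: +4 months
Obstruction enhancement: +46 months
Adjusted term: 167 months + 4 months + 46 months = 217 months
Early plea reduction: 25% of 217 months = 54 months (rounded down)
After reduction: 217 − 54 = 163 months
Cap at 304 months: 163 months is within the cap, no reduction.
Minimum 47 months: 163 months meets the minimum, no increase.

163 months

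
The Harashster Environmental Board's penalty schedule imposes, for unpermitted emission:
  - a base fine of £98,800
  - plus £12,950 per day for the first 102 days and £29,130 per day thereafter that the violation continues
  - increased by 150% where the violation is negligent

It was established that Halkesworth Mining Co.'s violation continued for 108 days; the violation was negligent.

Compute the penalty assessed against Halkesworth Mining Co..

First 102 days: 102 × £12,950 = £1,320,900
Remaining days: (108 − 102) × £29,130 = £174,780
Per-day component: £1,320,900 + £174,780 = £1,495,680
Base plus per-day: £98,800 + £1,495,680 = £1,594,480
Enhancement: 150% of £1,594,480 = £2,391,720
Enhanced fine: £1,594,480 + £2,391,720 = £3,986,200

£3,986,200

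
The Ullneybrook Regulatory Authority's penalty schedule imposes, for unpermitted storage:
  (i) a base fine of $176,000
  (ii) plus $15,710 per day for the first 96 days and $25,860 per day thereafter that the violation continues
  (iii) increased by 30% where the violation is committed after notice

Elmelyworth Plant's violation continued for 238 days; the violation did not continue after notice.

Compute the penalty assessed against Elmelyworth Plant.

First 96 days: 96 × $15,710 = $1,508,160
Remaining days: (238 − 96) × $25,860 = $3,672,120
Per-day component: $1,508,160 + $3,672,120 = $5,180,280
Base plus per-day: $176,000 + $5,180,280 = $5,356,280
The violation did not continue after notice: no 30% increase.

Civil penalty: $5,356,280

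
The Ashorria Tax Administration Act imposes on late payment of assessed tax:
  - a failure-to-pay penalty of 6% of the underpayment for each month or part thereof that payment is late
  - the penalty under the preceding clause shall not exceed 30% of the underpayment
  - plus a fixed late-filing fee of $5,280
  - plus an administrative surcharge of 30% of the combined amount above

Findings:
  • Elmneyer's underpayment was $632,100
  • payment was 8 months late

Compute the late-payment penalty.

$253,383

Accrued rate: 6% × 8 = 48%, capped at 30% → 30%
Failure-to-pay penalty: 30% of $632,100 = $189,630
Penalty before surcharge: $189,630 + $5,280 = $194,910
Administrative surcharge: 30% of $194,910 = $58,473
Total penalty: $194,910 + $58,473 = $253,383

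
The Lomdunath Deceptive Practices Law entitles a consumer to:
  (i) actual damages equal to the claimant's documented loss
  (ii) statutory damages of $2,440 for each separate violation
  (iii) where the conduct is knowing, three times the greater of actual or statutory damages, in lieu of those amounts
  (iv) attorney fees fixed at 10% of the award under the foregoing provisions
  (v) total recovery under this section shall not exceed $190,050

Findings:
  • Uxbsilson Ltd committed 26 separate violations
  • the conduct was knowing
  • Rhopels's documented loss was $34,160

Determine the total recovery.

Statutory damages: 26 × $2,440 = $63,440
Greater of actual damages ($34,160) or statutory damages ($63,440): $63,440
Trebled: 3 × $63,440 = $190,320
Attorney fees: 10% of $190,320 = $19,032
Total before cap: $190,320 + $19,032 = $209,352
Cap at $190,050: $209,352 exceeds the cap → $190,050

$190,050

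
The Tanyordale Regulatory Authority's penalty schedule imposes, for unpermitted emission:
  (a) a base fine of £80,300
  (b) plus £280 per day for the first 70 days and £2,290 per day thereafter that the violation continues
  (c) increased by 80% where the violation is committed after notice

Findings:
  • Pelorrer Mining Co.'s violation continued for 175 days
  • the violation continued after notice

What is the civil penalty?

Civil penalty: £612,630

First 70 days: 70 × £280 = £19,600
Remaining days: (175 − 70) × £2,290 = £240,450
Per-day component: £19,600 + £240,450 = £260,050
Base plus per-day: £80,300 + £260,050 = £340,350
Enhancement: 80% of £340,350 = £272,280
Enhanced fine: £340,350 + £272,280 = £612,630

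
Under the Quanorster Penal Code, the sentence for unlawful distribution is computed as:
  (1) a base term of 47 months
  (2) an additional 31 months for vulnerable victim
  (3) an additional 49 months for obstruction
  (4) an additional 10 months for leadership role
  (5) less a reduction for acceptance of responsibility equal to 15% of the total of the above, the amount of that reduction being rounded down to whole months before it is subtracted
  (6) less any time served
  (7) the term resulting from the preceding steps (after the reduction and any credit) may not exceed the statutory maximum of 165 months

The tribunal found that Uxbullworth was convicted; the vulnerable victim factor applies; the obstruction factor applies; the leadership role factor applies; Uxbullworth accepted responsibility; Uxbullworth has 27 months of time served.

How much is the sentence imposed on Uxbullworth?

Vulnerable victim enhancement: +31 months
Obstruction enhancement: +49 months
Leadership role enhancement: +10 months
Adjusted term: 47 months + 31 months + 49 months + 10 months = 137 months
Acceptance of responsibility reduction: 15% of 137 months = 20 months (rounded down)
After reduction: 137 − 20 = 117 months
Less time served: 117 months − 27 months = 90 months
Cap at 165 months: 90 months is within the cap, no reduction.

90 months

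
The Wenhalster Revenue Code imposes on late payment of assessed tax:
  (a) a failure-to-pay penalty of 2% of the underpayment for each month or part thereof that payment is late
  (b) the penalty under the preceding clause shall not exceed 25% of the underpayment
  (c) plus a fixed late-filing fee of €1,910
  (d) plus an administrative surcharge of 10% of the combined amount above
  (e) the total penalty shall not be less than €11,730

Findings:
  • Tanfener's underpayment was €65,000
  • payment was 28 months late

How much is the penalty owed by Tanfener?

€19,976

Accrued rate: 2% × 28 = 56%, capped at 25% → 25%
Failure-to-pay penalty: 25% of €65,000 = €16,250
Penalty before surcharge: €16,250 + €1,910 = €18,160
Administrative surcharge: 10% of €18,160 = €1,816
Total penalty: €18,160 + €1,816 = €19,976
Minimum €11,730: €19,976 meets the minimum, no increase.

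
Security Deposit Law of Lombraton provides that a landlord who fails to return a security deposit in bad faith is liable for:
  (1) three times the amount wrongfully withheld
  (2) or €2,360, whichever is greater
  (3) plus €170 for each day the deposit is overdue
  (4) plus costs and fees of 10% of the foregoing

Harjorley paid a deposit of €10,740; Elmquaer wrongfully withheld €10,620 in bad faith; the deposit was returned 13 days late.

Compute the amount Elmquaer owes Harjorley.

€37,477

Trebled: 3 × €10,620 = €31,860
Minimum €2,360: €31,860 meets the minimum, no increase.
Late-return penalty: 13 × €170 = €2,210
Damages plus late penalty: €31,860 + €2,210 = €34,070
Costs and fees: 10% of €34,070 = €3,407
Total recovery: €34,070 + €3,407 = €37,477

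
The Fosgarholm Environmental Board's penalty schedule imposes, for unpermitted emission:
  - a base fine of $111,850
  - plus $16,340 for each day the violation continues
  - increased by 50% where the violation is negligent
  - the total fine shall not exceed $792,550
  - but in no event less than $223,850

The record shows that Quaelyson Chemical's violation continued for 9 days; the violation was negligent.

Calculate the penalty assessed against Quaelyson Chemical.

Per-day component: 9 × $16,340 = $147,060
Base plus per-day: $111,850 + $147,060 = $258,910
Enhancement: 50% of $258,910 = $129,455
Enhanced fine: $258,910 + $129,455 = $388,365
Cap at $792,550: $388,365 is within the cap, no reduction.
Minimum $223,850: $388,365 meets the minimum, no increase.

$388,365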